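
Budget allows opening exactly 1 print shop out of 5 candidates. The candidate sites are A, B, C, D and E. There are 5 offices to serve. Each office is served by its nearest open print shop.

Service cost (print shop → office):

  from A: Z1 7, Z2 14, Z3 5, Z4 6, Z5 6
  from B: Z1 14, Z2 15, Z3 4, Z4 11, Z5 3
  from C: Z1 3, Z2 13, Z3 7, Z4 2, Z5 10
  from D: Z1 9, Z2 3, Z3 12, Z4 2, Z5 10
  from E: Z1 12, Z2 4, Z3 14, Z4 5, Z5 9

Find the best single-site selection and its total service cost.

Choose C only; total service cost 35.

With exactly 1 open, each office uses its cheapest among the chosen.
{C}: Z1→C 3, Z2→C 13, Z3→C 7, Z4→C 2, Z5→C 10. Service cost 35.
{D}: service cost 36
{A}: service cost 38
Among all 5 size-1 choices, {C} is lowest.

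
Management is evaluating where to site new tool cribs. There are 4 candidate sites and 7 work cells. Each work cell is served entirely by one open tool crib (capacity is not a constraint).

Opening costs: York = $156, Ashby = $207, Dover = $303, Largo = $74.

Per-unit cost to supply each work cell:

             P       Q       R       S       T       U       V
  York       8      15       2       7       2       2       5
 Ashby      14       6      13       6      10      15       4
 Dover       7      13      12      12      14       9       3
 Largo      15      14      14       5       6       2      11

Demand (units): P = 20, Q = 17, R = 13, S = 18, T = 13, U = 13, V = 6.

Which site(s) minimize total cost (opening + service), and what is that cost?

For any fixed open set, each work cell goes to its cheapest open site; total = fixed + service.
{York}: P→York 8·20=160, Q→York 15·17=255, R→York 2·13=26, S→York 7·18=126, T→York 2·13=26, U→York 2·13=26, V→York 5·6=30. Service 649; fixed 156; total 805.
{York, Largo}: service 596 + fixed 230 = 826
{York, Ashby}: P→York 8·20=160, Q→Ashby 6·17=102, R→York 2·13=26, S→Ashby 6·18=108, T→York 2·13=26, U→York 2·13=26, V→Ashby 4·6=24. Service 472; fixed 363; total 835.
{York, Ashby, Dover, Largo}: P→Dover 7·20=140, Q→Ashby 6·17=102, R→York 2·13=26, S→Largo 5·18=90, T→York 2·13=26, U→York 2·13=26, V→Dover 3·6=18. Service 428; fixed 740; total 1168.
(All 15 nonempty subsets were checked; York only is lowest.)

Open York only; minimum total cost 805.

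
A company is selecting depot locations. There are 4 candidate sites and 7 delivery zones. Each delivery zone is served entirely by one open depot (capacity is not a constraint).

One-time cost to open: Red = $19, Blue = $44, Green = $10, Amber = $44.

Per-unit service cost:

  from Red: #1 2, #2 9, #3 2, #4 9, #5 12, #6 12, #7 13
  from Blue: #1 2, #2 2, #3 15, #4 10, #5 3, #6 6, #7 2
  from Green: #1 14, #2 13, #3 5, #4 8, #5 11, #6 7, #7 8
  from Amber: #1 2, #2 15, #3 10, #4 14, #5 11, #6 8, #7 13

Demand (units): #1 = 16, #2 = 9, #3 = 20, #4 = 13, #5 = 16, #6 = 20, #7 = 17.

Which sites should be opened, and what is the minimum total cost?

For any fixed open set, each delivery zone goes to its cheapest open site; total = fixed + service.
{Red, Blue, Green}: #1→Red 2·16=32, #2→Blue 2·9=18, #3→Red 2·20=40, #4→Green 8·13=104, #5→Blue 3·16=48, #6→Blue 6·20=120, #7→Blue 2·17=34. Service 396; fixed 73; total 469.
{Red, Blue}: service 409 + fixed 63 = 472
{Blue, Green}: service 456 + fixed 54 = 510
{Red, Blue, Green, Amber}: service 396 + fixed 117 = 513
No other subset beats 469.

Open Red, Blue and Green; minimum total cost 469.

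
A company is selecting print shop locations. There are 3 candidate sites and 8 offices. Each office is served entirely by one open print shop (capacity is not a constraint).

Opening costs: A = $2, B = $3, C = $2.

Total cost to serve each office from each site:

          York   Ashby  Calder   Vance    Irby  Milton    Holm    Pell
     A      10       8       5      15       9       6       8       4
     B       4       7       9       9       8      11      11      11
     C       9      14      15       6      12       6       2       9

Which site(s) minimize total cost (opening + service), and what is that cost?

For any fixed open set, each office goes to its cheapest open site; total = fixed + service.
{A, B, C}: York→B 4, Ashby→B 7, Calder→A 5, Vance→C 6, Irby→B 8, Milton→A 6, Holm→C 2, Pell→A 4. Service 42; fixed 7; total 49.
{A, C}: service 49 + fixed 4 = 53
{A, B}: service 51 + fixed 5 = 56
{A}: York→A 10, Ashby→A 8, Calder→A 5, Vance→A 15, Irby→A 9, Milton→A 6, Holm→A 8, Pell→A 4. Service 65; fixed 2; total 67.
(All 7 nonempty subsets were checked; A, B and C is lowest.)

Open A, B and C; minimum total cost 49.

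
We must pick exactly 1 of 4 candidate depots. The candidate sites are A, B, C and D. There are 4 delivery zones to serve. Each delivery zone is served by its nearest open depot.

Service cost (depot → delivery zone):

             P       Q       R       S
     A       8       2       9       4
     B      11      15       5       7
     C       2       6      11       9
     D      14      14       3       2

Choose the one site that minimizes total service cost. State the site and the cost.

Choose A only; total service cost 23.

With exactly 1 open, each delivery zone uses its cheapest among the chosen.
{A}: P→A 8, Q→A 2, R→A 9, S→A 4. Service cost 23.
{C}: service cost 28
{D}: service cost 33
Among all 4 size-1 choices, {A} is lowest.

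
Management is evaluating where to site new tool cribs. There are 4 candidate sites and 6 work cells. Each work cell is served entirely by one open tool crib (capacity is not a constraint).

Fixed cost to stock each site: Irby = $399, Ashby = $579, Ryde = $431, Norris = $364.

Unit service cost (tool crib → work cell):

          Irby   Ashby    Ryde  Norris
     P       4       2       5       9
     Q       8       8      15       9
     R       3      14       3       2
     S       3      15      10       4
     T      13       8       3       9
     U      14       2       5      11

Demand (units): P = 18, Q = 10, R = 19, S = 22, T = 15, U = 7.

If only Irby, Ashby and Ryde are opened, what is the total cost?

Each work cell is assigned to its cheapest site among the open ones.
{Irby, Ashby, Ryde}: P→Ashby 2·18=36, Q→Irby 8·10=80, R→Irby 3·19=57, S→Irby 3·22=66, T→Ryde 3·15=45, U→Ashby 2·7=14. Service 298; fixed 1409; total 1707.

Total cost: 1707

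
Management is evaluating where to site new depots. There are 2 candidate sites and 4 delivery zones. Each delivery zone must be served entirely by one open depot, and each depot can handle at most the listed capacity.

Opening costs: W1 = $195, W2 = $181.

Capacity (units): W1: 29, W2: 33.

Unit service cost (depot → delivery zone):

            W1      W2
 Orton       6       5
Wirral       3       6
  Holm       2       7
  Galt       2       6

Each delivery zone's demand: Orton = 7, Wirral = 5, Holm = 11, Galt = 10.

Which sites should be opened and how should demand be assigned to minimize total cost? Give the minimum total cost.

Open {W2}: Orton→W2 5·7=35, Wirral→W2 6·5=30, Holm→W2 7·11=77, Galt→W2 6·10=60.
Loads: W2 carries 33/33. Service 202; fixed 181; total 383.
Next best feasible plan costs 468.

Minimum total cost: 383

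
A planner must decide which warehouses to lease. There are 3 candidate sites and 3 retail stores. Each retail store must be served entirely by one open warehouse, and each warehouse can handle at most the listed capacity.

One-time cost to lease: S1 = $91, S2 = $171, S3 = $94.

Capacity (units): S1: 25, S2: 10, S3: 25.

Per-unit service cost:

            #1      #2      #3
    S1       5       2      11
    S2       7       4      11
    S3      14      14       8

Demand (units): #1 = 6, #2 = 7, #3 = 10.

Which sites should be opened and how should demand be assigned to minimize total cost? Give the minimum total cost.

Open {S1}: #1→S1 5·6=30, #2→S1 2·7=14, #3→S1 11·10=110.
Loads: S1 carries 23/25. Service 154; fixed 91; total 245.
Next best feasible plan costs 309.

Minimum total cost: 245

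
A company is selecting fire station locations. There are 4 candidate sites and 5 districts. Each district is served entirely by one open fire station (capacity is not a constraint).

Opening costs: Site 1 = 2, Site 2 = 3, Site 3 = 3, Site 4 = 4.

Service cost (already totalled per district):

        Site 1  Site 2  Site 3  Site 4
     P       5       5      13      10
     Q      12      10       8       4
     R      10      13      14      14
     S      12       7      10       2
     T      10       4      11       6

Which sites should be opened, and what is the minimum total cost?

Open Site 1 and Site 4; minimum total cost 33.

For any fixed open set, each district goes to its cheapest open site; total = fixed + service.
{Site 1, Site 4}: P→Site 1 5, Q→Site 4 4, R→Site 1 10, S→Site 4 2, T→Site 4 6. Service 27; fixed 6; total 33.
{Site 1, Site 2, Site 4}: P→Site 1 5, Q→Site 4 4, R→Site 1 10, S→Site 4 2, T→Site 2 4. Service 25; fixed 9; total 34.
{Site 2, Site 4}: service 28 + fixed 7 = 35
{Site 1, Site 2, Site 3, Site 4}: P→Site 1 5, Q→Site 4 4, R→Site 1 10, S→Site 4 2, T→Site 2 4. Service 25; fixed 12; total 37.
(All 15 nonempty subsets were checked; Site 1 and Site 4 is lowest.)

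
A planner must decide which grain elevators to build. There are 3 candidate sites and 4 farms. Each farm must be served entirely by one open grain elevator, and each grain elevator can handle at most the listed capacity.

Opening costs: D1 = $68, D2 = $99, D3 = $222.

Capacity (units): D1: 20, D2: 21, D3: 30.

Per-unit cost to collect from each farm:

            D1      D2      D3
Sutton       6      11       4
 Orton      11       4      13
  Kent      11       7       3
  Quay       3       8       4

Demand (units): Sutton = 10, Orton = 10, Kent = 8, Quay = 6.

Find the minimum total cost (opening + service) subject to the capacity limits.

Minimum total cost: 341

Open {D1, D2}: Sutton→D1 6·10=60, Orton→D2 4·10=40, Kent→D2 7·8=56, Quay→D1 3·6=18.
Loads: D1 carries 16/20, D2 carries 18/21. Service 174; fixed 167; total 341.
Next best feasible plan costs 403.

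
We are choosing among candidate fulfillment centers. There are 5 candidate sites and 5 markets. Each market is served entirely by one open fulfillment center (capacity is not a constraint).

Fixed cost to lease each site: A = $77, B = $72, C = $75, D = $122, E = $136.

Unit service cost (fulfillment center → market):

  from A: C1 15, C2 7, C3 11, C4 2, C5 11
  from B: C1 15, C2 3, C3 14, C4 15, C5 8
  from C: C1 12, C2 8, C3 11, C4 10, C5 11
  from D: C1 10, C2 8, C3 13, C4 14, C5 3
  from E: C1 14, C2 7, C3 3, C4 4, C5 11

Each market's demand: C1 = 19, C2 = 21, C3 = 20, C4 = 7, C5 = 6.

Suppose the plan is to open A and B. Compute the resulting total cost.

Each market is assigned to its cheapest site among the open ones.
{A, B}: C1→A 15·19=285, C2→B 3·21=63, C3→A 11·20=220, C4→A 2·7=14, C5→B 8·6=48. Service 630; fixed 149; total 779.

Total cost: 779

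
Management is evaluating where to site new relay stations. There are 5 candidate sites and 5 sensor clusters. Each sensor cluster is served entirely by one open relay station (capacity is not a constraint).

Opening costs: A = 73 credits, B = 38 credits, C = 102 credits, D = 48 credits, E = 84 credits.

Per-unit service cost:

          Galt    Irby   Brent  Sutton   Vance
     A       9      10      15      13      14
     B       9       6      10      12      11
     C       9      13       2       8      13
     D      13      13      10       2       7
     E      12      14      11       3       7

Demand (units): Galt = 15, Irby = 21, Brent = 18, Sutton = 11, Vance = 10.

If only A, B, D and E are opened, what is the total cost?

Total cost: 776

Each sensor cluster is assigned to its cheapest site among the open ones.
{A, B, D, E}: Galt→A 9·15=135, Irby→B 6·21=126, Brent→B 10·18=180, Sutton→D 2·11=22, Vance→D 7·10=70. Service 533; fixed 243; total 776.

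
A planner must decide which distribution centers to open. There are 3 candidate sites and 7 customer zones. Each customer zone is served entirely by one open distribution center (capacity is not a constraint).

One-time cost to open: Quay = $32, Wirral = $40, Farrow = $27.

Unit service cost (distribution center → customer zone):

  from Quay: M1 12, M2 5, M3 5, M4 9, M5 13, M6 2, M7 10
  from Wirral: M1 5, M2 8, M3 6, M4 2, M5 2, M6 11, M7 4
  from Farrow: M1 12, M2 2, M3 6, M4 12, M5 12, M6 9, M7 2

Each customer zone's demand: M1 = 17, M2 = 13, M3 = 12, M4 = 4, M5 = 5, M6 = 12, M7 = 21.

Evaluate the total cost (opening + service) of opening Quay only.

Total cost: 696

Each customer zone is assigned to its cheapest site among the open ones.
{Quay}: M1→Quay 12·17=204, M2→Quay 5·13=65, M3→Quay 5·12=60, M4→Quay 9·4=36, M5→Quay 13·5=65, M6→Quay 2·12=24, M7→Quay 10·21=210. Service 664; fixed 32; total 696.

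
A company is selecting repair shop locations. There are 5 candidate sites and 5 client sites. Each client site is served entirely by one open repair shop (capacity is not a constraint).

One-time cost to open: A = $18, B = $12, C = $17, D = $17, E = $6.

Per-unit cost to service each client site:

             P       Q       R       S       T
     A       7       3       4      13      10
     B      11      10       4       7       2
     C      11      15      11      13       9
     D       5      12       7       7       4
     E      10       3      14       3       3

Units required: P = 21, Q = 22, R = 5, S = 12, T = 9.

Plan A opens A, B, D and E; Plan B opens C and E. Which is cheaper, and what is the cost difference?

Plan A is cheaper by 119.

Plan A: {A, B, D, E}: P→D 5·21=105, Q→A 3·22=66, R→A 4·5=20, S→E 3·12=36, T→B 2·9=18. Service 245; fixed 53; total 298.
Plan B: {C, E}: P→E 10·21=210, Q→E 3·22=66, R→C 11·5=55, S→E 3·12=36, T→E 3·9=27. Service 394; fixed 23; total 417.
Difference: |298 − 417| = 119.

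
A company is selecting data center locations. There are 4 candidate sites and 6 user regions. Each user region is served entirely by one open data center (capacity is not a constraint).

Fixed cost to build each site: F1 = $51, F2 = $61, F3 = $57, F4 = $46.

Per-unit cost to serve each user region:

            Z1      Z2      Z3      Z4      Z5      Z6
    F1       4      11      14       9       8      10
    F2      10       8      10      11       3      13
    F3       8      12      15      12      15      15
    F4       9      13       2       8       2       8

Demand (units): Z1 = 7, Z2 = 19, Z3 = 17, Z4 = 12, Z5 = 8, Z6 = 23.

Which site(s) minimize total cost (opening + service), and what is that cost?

For any fixed open set, each user region goes to its cheapest open site; total = fixed + service.
{F2, F4}: Z1→F4 9·7=63, Z2→F2 8·19=152, Z3→F4 2·17=34, Z4→F4 8·12=96, Z5→F4 2·8=16, Z6→F4 8·23=184. Service 545; fixed 107; total 652.
{F1, F4}: service 567 + fixed 97 = 664
{F1, F2, F4}: service 510 + fixed 158 = 668
{F1, F2, F3, F4}: service 510 + fixed 215 = 725
No other subset beats 652.

Open F2 and F4; minimum total cost 652.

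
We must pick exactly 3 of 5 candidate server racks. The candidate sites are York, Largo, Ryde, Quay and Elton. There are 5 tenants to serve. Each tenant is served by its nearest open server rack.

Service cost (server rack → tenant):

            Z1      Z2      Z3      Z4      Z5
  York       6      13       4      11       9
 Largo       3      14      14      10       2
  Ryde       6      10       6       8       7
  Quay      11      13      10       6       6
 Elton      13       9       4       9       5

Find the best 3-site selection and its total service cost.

With exactly 3 open, each tenant uses its cheapest among the chosen.
{Largo, Quay, Elton}: Z1→Largo 3, Z2→Elton 9, Z3→Elton 4, Z4→Quay 6, Z5→Largo 2. Service cost 24.
{Largo, Ryde, Elton}: service cost 26
{York, Largo, Ryde}: service cost 27
Among all 10 size-3 choices, {Largo, Quay, Elton} is lowest.

Choose Largo, Quay and Elton; total service cost 24.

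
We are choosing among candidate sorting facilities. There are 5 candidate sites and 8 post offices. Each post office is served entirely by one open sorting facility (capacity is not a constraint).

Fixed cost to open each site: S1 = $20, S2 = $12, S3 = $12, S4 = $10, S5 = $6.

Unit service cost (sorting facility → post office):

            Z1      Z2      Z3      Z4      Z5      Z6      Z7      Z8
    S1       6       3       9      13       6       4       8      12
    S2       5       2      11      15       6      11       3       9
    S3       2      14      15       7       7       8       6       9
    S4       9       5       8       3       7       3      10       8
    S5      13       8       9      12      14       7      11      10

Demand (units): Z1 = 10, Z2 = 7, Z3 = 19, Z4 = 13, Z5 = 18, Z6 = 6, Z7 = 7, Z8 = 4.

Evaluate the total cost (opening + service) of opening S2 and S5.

Each post office is assigned to its cheapest site among the open ones.
{S2, S5}: Z1→S2 5·10=50, Z2→S2 2·7=14, Z3→S5 9·19=171, Z4→S5 12·13=156, Z5→S2 6·18=108, Z6→S5 7·6=42, Z7→S2 3·7=21, Z8→S2 9·4=36. Service 598; fixed 18; total 616.

Total cost: 616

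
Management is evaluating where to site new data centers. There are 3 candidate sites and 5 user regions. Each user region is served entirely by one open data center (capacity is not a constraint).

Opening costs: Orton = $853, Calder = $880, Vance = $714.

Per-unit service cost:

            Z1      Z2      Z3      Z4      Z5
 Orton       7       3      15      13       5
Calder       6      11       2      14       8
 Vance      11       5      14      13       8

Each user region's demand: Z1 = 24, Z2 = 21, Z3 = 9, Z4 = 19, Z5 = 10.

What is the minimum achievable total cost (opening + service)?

Minimum total cost: 1516

For any fixed open set, each user region goes to its cheapest open site; total = fixed + service.
{Orton}: Z1→Orton 7·24=168, Z2→Orton 3·21=63, Z3→Orton 15·9=135, Z4→Orton 13·19=247, Z5→Orton 5·10=50. Service 663; fixed 853; total 1516.
{Vance}: service 822 + fixed 714 = 1536
{Calder}: Z1→Calder 6·24=144, Z2→Calder 11·21=231, Z3→Calder 2·9=18, Z4→Calder 14·19=266, Z5→Calder 8·10=80. Service 739; fixed 880; total 1619.
{Orton, Calder, Vance}: Z1→Calder 6·24=144, Z2→Orton 3·21=63, Z3→Calder 2·9=18, Z4→Orton 13·19=247, Z5→Orton 5·10=50. Service 522; fixed 2447; total 2969.
No other subset beats 1516.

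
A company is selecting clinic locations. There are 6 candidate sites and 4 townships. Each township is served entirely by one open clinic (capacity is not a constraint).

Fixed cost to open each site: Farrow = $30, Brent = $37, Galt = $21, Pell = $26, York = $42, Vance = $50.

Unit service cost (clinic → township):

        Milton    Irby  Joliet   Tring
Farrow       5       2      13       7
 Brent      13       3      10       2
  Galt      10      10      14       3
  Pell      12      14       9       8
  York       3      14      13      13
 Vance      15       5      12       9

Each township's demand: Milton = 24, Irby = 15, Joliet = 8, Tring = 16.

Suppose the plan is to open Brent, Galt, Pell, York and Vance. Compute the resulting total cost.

Total cost: 397

Each township is assigned to its cheapest site among the open ones.
{Brent, Galt, Pell, York, Vance}: Milton→York 3·24=72, Irby→Brent 3·15=45, Joliet→Pell 9·8=72, Tring→Brent 2·16=32. Service 221; fixed 176; total 397.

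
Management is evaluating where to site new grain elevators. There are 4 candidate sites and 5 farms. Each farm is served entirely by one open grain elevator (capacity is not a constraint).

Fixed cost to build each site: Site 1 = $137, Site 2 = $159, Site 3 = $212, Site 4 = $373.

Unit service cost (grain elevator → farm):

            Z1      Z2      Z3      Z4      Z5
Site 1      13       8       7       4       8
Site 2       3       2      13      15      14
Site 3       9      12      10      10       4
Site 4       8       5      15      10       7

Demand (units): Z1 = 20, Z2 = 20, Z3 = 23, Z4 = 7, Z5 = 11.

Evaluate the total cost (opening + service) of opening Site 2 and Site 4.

Total cost: 1078

Each farm is assigned to its cheapest site among the open ones.
{Site 2, Site 4}: Z1→Site 2 3·20=60, Z2→Site 2 2·20=40, Z3→Site 2 13·23=299, Z4→Site 4 10·7=70, Z5→Site 4 7·11=77. Service 546; fixed 532; total 1078.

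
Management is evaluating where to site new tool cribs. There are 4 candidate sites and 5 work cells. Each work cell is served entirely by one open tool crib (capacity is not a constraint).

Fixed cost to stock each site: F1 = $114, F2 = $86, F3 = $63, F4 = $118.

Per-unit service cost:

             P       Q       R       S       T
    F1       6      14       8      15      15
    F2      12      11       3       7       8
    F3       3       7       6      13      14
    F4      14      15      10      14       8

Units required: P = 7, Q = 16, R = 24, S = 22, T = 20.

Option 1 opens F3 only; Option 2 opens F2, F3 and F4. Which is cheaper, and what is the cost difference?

Option 1: {F3}: P→F3 3·7=21, Q→F3 7·16=112, R→F3 6·24=144, S→F3 13·22=286, T→F3 14·20=280. Service 843; fixed 63; total 906.
Option 2: {F2, F3, F4}: P→F3 3·7=21, Q→F3 7·16=112, R→F2 3·24=72, S→F2 7·22=154, T→F2 8·20=160. Service 519; fixed 267; total 786.
Difference: |906 − 786| = 120.

Option 2 is cheaper by 120.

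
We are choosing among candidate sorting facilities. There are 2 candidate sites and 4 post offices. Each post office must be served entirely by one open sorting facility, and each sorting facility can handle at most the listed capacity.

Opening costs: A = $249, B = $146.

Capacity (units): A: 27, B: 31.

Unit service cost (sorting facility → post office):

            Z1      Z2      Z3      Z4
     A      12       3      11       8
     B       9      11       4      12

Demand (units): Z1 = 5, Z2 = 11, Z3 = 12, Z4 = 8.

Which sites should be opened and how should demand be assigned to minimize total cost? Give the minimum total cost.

Open {A, B}: Z1→B 9·5=45, Z2→A 3·11=33, Z3→B 4·12=48, Z4→A 8·8=64.
Loads: A carries 19/27, B carries 17/31. Service 190; fixed 395; total 585.
Next best feasible plan costs 600.

Minimum total cost: 585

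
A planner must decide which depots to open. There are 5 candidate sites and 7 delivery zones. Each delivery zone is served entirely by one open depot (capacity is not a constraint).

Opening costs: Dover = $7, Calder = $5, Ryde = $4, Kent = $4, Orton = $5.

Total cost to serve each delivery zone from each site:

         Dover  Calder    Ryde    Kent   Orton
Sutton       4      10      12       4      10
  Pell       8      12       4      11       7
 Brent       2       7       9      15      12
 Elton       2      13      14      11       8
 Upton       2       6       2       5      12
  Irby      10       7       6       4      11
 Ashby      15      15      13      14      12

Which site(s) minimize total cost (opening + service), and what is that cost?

For any fixed open set, each delivery zone goes to its cheapest open site; total = fixed + service.
{Dover, Ryde}: Sutton→Dover 4, Pell→Ryde 4, Brent→Dover 2, Elton→Dover 2, Upton→Dover 2, Irby→Ryde 6, Ashby→Ryde 13. Service 33; fixed 11; total 44.
{Dover, Ryde, Kent}: service 31 + fixed 15 = 46
{Dover, Kent}: service 36 + fixed 11 = 47
{Dover, Calder, Ryde, Kent, Orton}: service 30 + fixed 25 = 55
No other subset beats 44.

Open Dover and Ryde; minimum total cost 44.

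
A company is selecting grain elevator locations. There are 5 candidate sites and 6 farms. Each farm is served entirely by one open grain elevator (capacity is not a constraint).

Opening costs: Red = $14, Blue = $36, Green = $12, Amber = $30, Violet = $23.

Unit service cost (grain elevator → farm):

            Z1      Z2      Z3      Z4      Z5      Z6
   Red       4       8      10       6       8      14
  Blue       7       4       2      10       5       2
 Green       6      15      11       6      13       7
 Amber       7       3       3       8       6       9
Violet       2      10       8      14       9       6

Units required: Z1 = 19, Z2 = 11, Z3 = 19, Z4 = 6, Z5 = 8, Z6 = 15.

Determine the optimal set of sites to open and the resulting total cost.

For any fixed open set, each farm goes to its cheapest open site; total = fixed + service.
{Blue, Green, Violet}: Z1→Violet 2·19=38, Z2→Blue 4·11=44, Z3→Blue 2·19=38, Z4→Green 6·6=36, Z5→Blue 5·8=40, Z6→Blue 2·15=30. Service 226; fixed 71; total 297.
{Red, Blue, Violet}: Z1→Violet 2·19=38, Z2→Blue 4·11=44, Z3→Blue 2·19=38, Z4→Red 6·6=36, Z5→Blue 5·8=40, Z6→Blue 2·15=30. Service 226; fixed 73; total 299.
{Blue, Violet}: Z1→Violet 2·19=38, Z2→Blue 4·11=44, Z3→Blue 2·19=38, Z4→Blue 10·6=60, Z5→Blue 5·8=40, Z6→Blue 2·15=30. Service 250; fixed 59; total 309.
{Red, Blue, Green, Amber, Violet}: service 215 + fixed 115 = 330
No other subset beats 297.

Open Blue, Green and Violet; minimum total cost 297.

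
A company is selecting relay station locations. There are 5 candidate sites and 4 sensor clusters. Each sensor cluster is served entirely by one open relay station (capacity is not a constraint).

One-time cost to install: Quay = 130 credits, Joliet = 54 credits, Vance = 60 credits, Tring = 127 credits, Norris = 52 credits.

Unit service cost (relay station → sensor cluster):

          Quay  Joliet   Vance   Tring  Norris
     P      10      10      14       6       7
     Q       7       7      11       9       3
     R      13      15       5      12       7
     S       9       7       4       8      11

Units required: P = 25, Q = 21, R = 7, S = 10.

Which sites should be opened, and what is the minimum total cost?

For any fixed open set, each sensor cluster goes to its cheapest open site; total = fixed + service.
{Vance, Norris}: P→Norris 7·25=175, Q→Norris 3·21=63, R→Vance 5·7=35, S→Vance 4·10=40. Service 313; fixed 112; total 425.
{Norris}: P→Norris 7·25=175, Q→Norris 3·21=63, R→Norris 7·7=49, S→Norris 11·10=110. Service 397; fixed 52; total 449.
{Joliet, Norris}: service 357 + fixed 106 = 463
{Quay, Joliet, Vance, Tring, Norris}: P→Tring 6·25=150, Q→Norris 3·21=63, R→Vance 5·7=35, S→Vance 4·10=40. Service 288; fixed 423; total 711.
No other subset beats 425.

Open Vance and Norris; minimum total cost 425.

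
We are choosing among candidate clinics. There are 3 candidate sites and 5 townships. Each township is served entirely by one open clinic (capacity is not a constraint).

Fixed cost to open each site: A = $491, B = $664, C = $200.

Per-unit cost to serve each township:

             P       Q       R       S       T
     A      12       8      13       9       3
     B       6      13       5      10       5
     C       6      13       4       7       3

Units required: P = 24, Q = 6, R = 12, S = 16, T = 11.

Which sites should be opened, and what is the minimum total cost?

For any fixed open set, each township goes to its cheapest open site; total = fixed + service.
{C}: P→C 6·24=144, Q→C 13·6=78, R→C 4·12=48, S→C 7·16=112, T→C 3·11=33. Service 415; fixed 200; total 615.
{A, C}: service 385 + fixed 691 = 1076
{A}: service 669 + fixed 491 = 1160
{A, B, C}: P→B 6·24=144, Q→A 8·6=48, R→C 4·12=48, S→C 7·16=112, T→A 3·11=33. Service 385; fixed 1355; total 1740.
(All 7 nonempty subsets were checked; C only is lowest.)

Open C only; minimum total cost 615.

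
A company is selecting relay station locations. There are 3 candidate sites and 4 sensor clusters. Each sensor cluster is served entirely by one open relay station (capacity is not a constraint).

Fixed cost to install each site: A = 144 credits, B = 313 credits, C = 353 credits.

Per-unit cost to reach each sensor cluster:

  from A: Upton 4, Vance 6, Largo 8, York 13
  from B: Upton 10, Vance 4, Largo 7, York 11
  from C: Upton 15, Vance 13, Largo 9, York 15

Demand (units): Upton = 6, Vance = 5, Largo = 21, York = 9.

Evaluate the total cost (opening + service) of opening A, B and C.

Total cost: 1100

Each sensor cluster is assigned to its cheapest site among the open ones.
{A, B, C}: Upton→A 4·6=24, Vance→B 4·5=20, Largo→B 7·21=147, York→B 11·9=99. Service 290; fixed 810; total 1100.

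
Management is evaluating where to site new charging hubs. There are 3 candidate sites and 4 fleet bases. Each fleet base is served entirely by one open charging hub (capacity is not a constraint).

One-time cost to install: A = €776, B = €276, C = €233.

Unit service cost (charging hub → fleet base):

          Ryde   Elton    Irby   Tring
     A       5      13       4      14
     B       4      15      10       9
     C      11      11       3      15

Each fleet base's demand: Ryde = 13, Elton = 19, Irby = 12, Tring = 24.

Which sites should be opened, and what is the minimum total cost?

Open B only; minimum total cost 949.

For any fixed open set, each fleet base goes to its cheapest open site; total = fixed + service.
{B}: Ryde→B 4·13=52, Elton→B 15·19=285, Irby→B 10·12=120, Tring→B 9·24=216. Service 673; fixed 276; total 949.
{C}: service 748 + fixed 233 = 981
{B, C}: service 513 + fixed 509 = 1022
{A, B, C}: service 513 + fixed 1285 = 1798
(All 7 nonempty subsets were checked; B only is lowest.)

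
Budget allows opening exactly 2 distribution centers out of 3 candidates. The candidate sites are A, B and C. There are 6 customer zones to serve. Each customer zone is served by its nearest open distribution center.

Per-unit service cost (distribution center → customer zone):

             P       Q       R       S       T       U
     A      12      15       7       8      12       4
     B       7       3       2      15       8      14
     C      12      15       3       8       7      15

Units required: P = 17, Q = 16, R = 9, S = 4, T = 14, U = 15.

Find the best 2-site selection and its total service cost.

Choose A and B; total service cost 389.

With exactly 2 open, each customer zone uses its cheapest among the chosen.
{A, B}: P→B 7·17=119, Q→B 3·16=48, R→B 2·9=18, S→A 8·4=32, T→B 8·14=112, U→A 4·15=60. Service cost 389.
{B, C}: service cost 525
{A, C}: service cost 661
Among all 3 size-2 choices, {A, B} is lowest.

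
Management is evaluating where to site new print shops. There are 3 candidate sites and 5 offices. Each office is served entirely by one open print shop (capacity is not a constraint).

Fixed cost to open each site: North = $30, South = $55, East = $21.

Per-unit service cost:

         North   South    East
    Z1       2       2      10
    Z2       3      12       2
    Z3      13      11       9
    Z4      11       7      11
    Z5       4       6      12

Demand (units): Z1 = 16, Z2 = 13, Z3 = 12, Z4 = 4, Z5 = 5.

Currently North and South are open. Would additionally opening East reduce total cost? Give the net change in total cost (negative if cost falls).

Current service cost with {North, South}: 251.
Adding East: each office re-picks its cheapest; new service cost 214, saving 37.
Extra fixed cost: 21. Net change = 21 − 37 = -16.
(Totals: 336 → 320.)

Yes — net change −16 (cost falls by 16).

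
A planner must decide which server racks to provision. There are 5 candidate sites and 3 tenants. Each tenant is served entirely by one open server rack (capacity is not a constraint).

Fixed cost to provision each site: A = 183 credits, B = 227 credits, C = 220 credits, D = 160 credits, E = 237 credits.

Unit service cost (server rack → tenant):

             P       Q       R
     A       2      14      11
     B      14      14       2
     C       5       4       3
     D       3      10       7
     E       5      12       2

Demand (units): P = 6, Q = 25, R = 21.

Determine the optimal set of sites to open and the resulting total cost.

For any fixed open set, each tenant goes to its cheapest open site; total = fixed + service.
{C}: P→C 5·6=30, Q→C 4·25=100, R→C 3·21=63. Service 193; fixed 220; total 413.
{C, D}: P→D 3·6=18, Q→C 4·25=100, R→C 3·21=63. Service 181; fixed 380; total 561.
{D}: P→D 3·6=18, Q→D 10·25=250, R→D 7·21=147. Service 415; fixed 160; total 575.
{A, B, C, D, E}: P→A 2·6=12, Q→C 4·25=100, R→B 2·21=42. Service 154; fixed 1027; total 1181.
No other subset beats 413.

Open C only; minimum total cost 413.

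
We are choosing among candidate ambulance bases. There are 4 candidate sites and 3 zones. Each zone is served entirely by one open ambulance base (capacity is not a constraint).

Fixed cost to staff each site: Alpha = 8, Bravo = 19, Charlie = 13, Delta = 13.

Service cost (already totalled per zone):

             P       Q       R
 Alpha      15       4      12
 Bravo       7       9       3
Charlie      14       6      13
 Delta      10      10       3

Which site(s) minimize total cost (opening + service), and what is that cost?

Open Delta only; minimum total cost 36.

For any fixed open set, each zone goes to its cheapest open site; total = fixed + service.
{Delta}: P→Delta 10, Q→Delta 10, R→Delta 3. Service 23; fixed 13; total 36.
{Alpha, Delta}: service 17 + fixed 21 = 38
{Bravo}: P→Bravo 7, Q→Bravo 9, R→Bravo 3. Service 19; fixed 19; total 38.
{Alpha, Bravo, Charlie, Delta}: P→Bravo 7, Q→Alpha 4, R→Bravo 3. Service 14; fixed 53; total 67.
No other subset beats 36.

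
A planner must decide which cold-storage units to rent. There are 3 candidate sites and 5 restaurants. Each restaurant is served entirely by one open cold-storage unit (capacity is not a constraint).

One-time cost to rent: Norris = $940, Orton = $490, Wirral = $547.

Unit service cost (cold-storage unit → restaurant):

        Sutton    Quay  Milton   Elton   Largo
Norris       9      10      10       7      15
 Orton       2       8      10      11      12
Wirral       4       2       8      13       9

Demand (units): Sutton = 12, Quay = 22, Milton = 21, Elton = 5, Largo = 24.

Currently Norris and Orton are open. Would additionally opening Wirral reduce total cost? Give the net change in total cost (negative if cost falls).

Current service cost with {Norris, Orton}: 733.
Adding Wirral: each restaurant re-picks its cheapest; new service cost 487, saving 246.
Extra fixed cost: 547. Net change = 547 − 246 = 301.
(Totals: 2163 → 2464.)

No — net change +301 (cost rises by 301).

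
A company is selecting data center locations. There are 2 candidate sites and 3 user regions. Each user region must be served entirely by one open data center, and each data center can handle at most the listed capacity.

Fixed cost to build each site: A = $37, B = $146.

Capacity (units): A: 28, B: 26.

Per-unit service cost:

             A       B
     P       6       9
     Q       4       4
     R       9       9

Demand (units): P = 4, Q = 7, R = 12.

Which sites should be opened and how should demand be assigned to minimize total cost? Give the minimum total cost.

Minimum total cost: 197

Open {A}: P→A 6·4=24, Q→A 4·7=28, R→A 9·12=108.
Loads: A carries 23/28. Service 160; fixed 37; total 197.
Next best feasible plan costs 318.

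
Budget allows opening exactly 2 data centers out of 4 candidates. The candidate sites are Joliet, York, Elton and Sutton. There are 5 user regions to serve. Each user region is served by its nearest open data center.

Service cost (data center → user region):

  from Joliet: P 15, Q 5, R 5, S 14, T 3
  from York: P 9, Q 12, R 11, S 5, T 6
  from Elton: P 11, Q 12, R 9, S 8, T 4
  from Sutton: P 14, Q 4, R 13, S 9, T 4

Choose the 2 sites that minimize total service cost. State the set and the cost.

Choose Joliet and York; total service cost 27.

With exactly 2 open, each user region uses its cheapest among the chosen.
{Joliet, York}: P→York 9, Q→Joliet 5, R→Joliet 5, S→York 5, T→Joliet 3. Service cost 27.
{Joliet, Elton}: service cost 32
{York, Sutton}: service cost 33
Among all 6 size-2 choices, {Joliet, York} is lowest.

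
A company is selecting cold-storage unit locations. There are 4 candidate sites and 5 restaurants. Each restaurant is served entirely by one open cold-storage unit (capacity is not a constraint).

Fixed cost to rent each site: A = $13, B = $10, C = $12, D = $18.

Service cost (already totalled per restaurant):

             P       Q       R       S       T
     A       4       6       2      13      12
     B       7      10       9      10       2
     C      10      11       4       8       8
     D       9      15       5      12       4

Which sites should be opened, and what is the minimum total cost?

Open A and B; minimum total cost 47.

For any fixed open set, each restaurant goes to its cheapest open site; total = fixed + service.
{A, B}: P→A 4, Q→A 6, R→A 2, S→B 10, T→B 2. Service 24; fixed 23; total 47.
{B}: P→B 7, Q→B 10, R→B 9, S→B 10, T→B 2. Service 38; fixed 10; total 48.
{A}: P→A 4, Q→A 6, R→A 2, S→A 13, T→A 12. Service 37; fixed 13; total 50.
{A, B, C, D}: P→A 4, Q→A 6, R→A 2, S→C 8, T→B 2. Service 22; fixed 53; total 75.
No other subset beats 47.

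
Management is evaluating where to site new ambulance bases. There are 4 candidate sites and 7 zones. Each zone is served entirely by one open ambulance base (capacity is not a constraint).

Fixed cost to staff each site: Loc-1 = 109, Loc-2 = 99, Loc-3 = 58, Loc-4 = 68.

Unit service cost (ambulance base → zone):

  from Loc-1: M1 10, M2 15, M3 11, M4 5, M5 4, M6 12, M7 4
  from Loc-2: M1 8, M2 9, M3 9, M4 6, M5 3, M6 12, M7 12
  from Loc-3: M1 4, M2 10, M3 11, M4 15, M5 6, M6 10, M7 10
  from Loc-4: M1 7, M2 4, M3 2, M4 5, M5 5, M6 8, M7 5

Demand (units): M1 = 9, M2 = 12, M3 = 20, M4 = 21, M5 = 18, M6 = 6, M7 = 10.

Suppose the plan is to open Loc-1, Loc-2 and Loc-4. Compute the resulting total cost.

Total cost: 674

Each zone is assigned to its cheapest site among the open ones.
{Loc-1, Loc-2, Loc-4}: M1→Loc-4 7·9=63, M2→Loc-4 4·12=48, M3→Loc-4 2·20=40, M4→Loc-1 5·21=105, M5→Loc-2 3·18=54, M6→Loc-4 8·6=48, M7→Loc-1 4·10=40. Service 398; fixed 276; total 674.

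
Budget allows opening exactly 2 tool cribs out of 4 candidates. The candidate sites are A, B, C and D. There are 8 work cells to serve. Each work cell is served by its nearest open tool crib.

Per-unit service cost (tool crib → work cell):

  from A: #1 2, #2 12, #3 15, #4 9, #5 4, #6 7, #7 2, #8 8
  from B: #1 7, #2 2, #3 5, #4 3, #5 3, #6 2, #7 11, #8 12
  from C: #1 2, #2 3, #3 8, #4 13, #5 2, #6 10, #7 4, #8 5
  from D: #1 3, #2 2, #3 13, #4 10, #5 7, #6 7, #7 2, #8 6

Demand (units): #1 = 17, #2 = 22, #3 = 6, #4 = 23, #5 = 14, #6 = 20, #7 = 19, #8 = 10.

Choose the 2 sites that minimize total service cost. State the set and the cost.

With exactly 2 open, each work cell uses its cheapest among the chosen.
{B, C}: #1→C 2·17=34, #2→B 2·22=44, #3→B 5·6=30, #4→B 3·23=69, #5→C 2·14=28, #6→B 2·20=40, #7→C 4·19=76, #8→C 5·10=50. Service cost 371.
{B, D}: service cost 374
{A, B}: service cost 377
Among all 6 size-2 choices, {B, C} is lowest.

Choose B and C; total service cost 371.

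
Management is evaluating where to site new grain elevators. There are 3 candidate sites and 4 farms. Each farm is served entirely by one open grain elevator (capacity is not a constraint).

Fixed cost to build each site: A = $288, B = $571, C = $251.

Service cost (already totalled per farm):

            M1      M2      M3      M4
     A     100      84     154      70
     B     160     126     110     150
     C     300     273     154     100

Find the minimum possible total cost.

For any fixed open set, each farm goes to its cheapest open site; total = fixed + service.
{A}: M1→A 100, M2→A 84, M3→A 154, M4→A 70. Service 408; fixed 288; total 696.
{A, C}: service 408 + fixed 539 = 947
{C}: service 827 + fixed 251 = 1078
{A, B, C}: service 364 + fixed 1110 = 1474
No other subset beats 696.

Minimum total cost: 696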